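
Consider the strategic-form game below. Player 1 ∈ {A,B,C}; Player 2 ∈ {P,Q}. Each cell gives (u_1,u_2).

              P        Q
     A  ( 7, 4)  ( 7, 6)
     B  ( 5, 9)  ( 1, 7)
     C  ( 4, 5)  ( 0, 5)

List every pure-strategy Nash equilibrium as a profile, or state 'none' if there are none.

Nash profiles: (A,Q)

(A,P): not NE [P2→Q gives 6>4]
(A,Q): NE
(B,P): not NE [P1→A gives 7>5]
(B,Q): not NE [P1→A gives 7>1; P2→P gives 9>7]
(C,P): not NE [P1→A gives 7>4]
(C,Q): not NE [P1→A gives 7>0]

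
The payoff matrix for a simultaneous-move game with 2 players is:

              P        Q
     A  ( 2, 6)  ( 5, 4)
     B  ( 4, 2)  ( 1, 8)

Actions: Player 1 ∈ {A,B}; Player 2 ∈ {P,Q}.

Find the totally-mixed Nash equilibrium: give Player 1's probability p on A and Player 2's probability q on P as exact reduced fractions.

P1 mixes 3/4 on A; P2 mixes 2/3 on P

P1 indiff ⇒ q·2+(1-q)·5 = q·4+(1-q)·1 ⇒ q(-2) = (1-q)(-4) ⇒ q = 2/3
P2 indiff ⇒ p·6+(1-p)·2 = p·4+(1-p)·8 ⇒ p(2) = (1-p)(6) ⇒ p = 3/4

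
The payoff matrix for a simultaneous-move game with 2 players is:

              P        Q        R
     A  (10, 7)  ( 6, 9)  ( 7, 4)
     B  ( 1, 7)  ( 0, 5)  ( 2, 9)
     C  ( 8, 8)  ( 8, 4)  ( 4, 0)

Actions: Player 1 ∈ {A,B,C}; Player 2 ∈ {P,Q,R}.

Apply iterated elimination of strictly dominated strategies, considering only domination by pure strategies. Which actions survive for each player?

P1 drop B (A beats it: P:10>1 Q:6>0 R:7>2)
P2 drop R (P beats it: A:7>4 C:8>0)
P1→{A,C} P2→{P,Q}

Remaining: P1:{A,C} P2:{P,Q}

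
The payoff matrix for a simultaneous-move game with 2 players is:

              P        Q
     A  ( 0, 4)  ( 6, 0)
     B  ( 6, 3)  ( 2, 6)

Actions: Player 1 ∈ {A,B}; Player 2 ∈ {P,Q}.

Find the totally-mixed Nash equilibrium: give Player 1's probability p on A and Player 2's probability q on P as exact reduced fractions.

P1 indiff ⇒ q·0+(1-q)·6 = q·6+(1-q)·2 ⇒ q(-6) = (1-q)(-4) ⇒ q = 2/5
P2 indiff ⇒ p·4+(1-p)·3 = p·0+(1-p)·6 ⇒ p(4) = (1-p)(3) ⇒ p = 3/7

P1 mixes 3/7 on A; P2 mixes 2/5 on P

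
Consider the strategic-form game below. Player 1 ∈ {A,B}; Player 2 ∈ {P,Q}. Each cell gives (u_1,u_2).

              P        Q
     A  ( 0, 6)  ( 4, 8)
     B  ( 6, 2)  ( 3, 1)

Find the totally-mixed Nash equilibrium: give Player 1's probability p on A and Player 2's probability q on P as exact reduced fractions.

P1 indiff ⇒ q·0+(1-q)·4 = q·6+(1-q)·3 ⇒ q(-6) = (1-q)(-1) ⇒ q = 1/7
P2 indiff ⇒ p·6+(1-p)·2 = p·8+(1-p)·1 ⇒ p(-2) = (1-p)(-1) ⇒ p = 1/3

(p,q) = (1/3, 1/7)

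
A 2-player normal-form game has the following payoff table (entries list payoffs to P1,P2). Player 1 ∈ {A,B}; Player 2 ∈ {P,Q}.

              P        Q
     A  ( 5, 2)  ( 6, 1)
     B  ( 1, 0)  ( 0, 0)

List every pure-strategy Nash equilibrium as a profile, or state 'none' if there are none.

(A,P): NE
(A,Q): not NE [P2→P gives 2>1]
(B,P): not NE [P1→A gives 5>1]
(B,Q): not NE [P1→A gives 6>0]

Nash profiles: (A,P)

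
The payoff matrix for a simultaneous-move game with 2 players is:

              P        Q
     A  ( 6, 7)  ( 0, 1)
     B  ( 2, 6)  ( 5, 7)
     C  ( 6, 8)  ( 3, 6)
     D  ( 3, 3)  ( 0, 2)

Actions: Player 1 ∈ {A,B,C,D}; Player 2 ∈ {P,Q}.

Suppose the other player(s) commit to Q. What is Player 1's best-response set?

argmax u_1 = {B}

u_1(A vs Q) = 0
u_1(B vs Q) = 5
u_1(C vs Q) = 3
u_1(D vs Q) = 0
max payoff 5 at {B}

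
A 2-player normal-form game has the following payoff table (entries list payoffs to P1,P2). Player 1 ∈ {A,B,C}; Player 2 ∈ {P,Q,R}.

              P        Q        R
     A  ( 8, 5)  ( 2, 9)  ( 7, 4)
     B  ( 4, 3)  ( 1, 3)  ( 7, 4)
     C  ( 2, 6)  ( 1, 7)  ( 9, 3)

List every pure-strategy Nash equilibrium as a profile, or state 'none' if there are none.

(A,P): not NE [P2→Q gives 9>5]
(A,Q): NE
(A,R): not NE [P1→C gives 9>7; P2→Q gives 9>4]
(B,P): not NE [P1→A gives 8>4; P2→R gives 4>3]
(B,Q): not NE [P1→A gives 2>1; P2→R gives 4>3]
(B,R): not NE [P1→C gives 9>7]
(C,P): not NE [P1→A gives 8>2; P2→Q gives 7>6]
(C,Q): not NE [P1→A gives 2>1]
(C,R): not NE [P2→Q gives 7>3]

Nash profiles: (A,Q)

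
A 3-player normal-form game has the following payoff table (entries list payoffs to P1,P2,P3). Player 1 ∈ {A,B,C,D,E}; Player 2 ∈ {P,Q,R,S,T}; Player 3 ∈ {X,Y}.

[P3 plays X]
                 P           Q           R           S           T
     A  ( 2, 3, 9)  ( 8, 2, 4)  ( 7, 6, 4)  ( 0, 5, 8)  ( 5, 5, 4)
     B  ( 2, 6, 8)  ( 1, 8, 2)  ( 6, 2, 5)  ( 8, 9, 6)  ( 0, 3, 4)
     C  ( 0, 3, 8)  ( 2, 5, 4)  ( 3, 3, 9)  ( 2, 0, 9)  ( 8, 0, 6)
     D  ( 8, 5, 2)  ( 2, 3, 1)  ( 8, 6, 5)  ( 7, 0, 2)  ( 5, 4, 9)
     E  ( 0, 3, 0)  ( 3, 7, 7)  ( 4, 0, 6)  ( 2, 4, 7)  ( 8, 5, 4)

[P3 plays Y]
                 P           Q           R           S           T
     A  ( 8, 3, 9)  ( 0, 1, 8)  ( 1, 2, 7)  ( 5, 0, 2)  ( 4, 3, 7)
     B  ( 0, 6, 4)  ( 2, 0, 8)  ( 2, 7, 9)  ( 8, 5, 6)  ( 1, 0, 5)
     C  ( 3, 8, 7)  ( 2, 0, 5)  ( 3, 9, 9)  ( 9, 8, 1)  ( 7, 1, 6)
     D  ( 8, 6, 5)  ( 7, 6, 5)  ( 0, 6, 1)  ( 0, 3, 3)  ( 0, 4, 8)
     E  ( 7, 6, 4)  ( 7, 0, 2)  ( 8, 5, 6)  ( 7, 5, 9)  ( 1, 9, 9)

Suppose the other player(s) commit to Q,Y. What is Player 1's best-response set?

u_1(A vs Q,Y) = 0
u_1(B vs Q,Y) = 2
u_1(C vs Q,Y) = 2
u_1(D vs Q,Y) = 7
u_1(E vs Q,Y) = 7
max payoff 7 at {D,E}

argmax u_1 = {D,E}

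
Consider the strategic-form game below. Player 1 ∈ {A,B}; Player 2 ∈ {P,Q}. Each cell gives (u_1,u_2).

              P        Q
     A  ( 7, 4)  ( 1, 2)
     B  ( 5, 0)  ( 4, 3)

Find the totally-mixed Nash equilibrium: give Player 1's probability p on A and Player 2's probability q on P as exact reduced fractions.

(p,q) = (3/5, 3/5)

P1 indiff ⇒ q·7+(1-q)·1 = q·5+(1-q)·4 ⇒ q(2) = (1-q)(3) ⇒ q = 3/5
P2 indiff ⇒ p·4+(1-p)·0 = p·2+(1-p)·3 ⇒ p(2) = (1-p)(3) ⇒ p = 3/5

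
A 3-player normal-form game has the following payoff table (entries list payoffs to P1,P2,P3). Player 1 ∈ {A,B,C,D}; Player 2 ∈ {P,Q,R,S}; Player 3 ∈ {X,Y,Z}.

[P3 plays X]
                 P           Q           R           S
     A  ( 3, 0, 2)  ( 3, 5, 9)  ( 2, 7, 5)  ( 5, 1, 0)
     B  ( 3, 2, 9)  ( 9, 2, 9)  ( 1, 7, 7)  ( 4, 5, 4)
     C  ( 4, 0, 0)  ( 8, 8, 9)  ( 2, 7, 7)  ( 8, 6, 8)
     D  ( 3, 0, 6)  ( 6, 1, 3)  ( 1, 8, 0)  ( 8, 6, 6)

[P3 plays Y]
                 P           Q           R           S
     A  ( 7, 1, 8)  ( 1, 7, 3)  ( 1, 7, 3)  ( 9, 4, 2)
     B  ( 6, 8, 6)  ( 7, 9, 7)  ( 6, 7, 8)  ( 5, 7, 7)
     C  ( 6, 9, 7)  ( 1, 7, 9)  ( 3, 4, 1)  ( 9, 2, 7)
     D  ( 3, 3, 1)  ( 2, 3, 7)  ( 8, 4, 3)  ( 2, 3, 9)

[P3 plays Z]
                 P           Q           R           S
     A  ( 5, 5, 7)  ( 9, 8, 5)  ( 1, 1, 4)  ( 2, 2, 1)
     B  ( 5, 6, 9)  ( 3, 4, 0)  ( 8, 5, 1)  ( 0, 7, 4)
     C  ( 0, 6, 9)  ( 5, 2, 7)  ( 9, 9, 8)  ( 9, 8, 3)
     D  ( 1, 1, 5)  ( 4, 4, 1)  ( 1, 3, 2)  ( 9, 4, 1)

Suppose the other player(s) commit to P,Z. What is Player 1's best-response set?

argmax u_1 = {A,B}

u_1(A vs P,Z) = 5
u_1(B vs P,Z) = 5
u_1(C vs P,Z) = 0
u_1(D vs P,Z) = 1
max payoff 5 at {A,B}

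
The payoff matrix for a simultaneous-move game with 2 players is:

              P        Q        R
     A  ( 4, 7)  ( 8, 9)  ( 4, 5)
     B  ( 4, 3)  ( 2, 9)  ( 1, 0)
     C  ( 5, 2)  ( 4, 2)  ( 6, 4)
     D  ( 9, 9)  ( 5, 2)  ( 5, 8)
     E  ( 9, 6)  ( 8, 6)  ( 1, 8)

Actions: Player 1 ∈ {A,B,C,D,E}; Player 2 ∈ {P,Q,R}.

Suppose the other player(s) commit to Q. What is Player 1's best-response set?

u_1(A vs Q) = 8
u_1(B vs Q) = 2
u_1(C vs Q) = 4
u_1(D vs Q) = 5
u_1(E vs Q) = 8
max payoff 8 at {A,E}

argmax u_1 = {A,E}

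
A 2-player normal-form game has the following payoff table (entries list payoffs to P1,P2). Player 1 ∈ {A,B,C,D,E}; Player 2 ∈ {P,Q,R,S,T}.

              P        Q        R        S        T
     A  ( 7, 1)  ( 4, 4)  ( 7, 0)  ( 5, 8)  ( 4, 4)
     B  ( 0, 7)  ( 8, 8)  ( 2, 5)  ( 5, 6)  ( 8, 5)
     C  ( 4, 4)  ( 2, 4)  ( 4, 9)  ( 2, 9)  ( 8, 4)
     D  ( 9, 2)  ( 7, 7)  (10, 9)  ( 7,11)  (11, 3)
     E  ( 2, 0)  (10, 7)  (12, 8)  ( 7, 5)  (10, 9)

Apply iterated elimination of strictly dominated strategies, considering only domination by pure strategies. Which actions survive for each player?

IESDS → P1:{D,E} P2:{R,S,T}

P1 drop A (D beats it: P:9>7 Q:7>4 R:10>7 S:7>5 T:11>4)
P1 drop B (E beats it: P:2>0 Q:10>8 R:12>2 S:7>5 T:10>8)
P1 drop C (D beats it: P:9>4 Q:7>2 R:10>4 S:7>2 T:11>8)
P2 drop P (Q beats it: D:7>2 E:7>0)
P2 drop Q (R beats it: D:9>7 E:8>7)
P1→{D,E} P2→{R,S,T}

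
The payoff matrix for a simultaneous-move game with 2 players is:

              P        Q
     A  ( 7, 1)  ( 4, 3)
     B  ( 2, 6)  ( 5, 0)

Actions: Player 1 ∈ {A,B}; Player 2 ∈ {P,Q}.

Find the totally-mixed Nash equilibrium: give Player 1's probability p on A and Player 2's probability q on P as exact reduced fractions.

P1 indiff ⇒ q·7+(1-q)·4 = q·2+(1-q)·5 ⇒ q(5) = (1-q)(1) ⇒ q = 1/6
P2 indiff ⇒ p·1+(1-p)·6 = p·3+(1-p)·0 ⇒ p(-2) = (1-p)(-6) ⇒ p = 3/4

p=3/4, q=1/6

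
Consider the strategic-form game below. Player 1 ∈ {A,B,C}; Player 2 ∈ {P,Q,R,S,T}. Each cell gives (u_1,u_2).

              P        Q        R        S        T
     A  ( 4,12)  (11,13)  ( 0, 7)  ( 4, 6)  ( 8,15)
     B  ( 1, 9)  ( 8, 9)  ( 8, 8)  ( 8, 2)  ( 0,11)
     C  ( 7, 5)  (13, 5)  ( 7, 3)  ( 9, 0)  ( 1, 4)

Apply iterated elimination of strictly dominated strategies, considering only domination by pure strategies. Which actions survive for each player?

P2 drop R (P beats it: A:12>7 B:9>8 C:5>3)
P1 drop B (C beats it: P:7>1 Q:13>8 S:9>8 T:1>0)
P2 drop S (P beats it: A:12>6 C:5>0)
P1→{A,C} P2→{P,Q,T}

IESDS → P1:{A,C} P2:{P,Q,T}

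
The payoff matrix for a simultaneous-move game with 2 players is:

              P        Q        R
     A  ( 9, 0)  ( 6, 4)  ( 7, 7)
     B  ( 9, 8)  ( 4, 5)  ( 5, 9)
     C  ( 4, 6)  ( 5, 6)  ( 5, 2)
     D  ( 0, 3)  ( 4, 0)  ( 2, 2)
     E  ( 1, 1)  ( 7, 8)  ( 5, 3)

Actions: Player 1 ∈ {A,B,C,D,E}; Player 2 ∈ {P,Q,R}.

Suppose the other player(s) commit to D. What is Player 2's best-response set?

argmax u_2 = {P}

u_2(P vs D) = 3
u_2(Q vs D) = 0
u_2(R vs D) = 2
max payoff 3 at {P}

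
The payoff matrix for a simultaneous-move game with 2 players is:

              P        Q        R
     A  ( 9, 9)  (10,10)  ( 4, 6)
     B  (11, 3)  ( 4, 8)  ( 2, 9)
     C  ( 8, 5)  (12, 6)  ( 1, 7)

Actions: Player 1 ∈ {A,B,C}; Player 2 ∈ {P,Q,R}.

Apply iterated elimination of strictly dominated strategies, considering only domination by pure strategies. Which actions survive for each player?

IESDS → P1:{A,C} P2:{Q,R}

P2 drop P (Q beats it: A:10>9 B:8>3 C:6>5)
P1 drop B (A beats it: Q:10>4 R:4>2)
P1→{A,C} P2→{Q,R}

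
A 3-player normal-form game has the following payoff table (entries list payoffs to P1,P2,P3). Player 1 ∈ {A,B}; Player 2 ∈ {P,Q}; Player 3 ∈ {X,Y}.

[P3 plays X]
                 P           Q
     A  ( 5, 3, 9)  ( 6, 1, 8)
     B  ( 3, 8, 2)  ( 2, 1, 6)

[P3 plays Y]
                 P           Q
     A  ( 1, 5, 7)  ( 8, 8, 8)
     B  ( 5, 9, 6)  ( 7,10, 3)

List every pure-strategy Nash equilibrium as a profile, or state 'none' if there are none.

Nash profiles: (A,P,X), (A,Q,Y)

(A,P,X): NE
(A,P,Y): not NE [P1→B gives 5>1; P2→Q gives 8>5; P3→X gives 9>7]
(A,Q,X): not NE [P2→P gives 3>1]
(A,Q,Y): NE
(B,P,X): not NE [P1→A gives 5>3; P3→Y gives 6>2]
(B,P,Y): not NE [P2→Q gives 10>9]
(B,Q,X): not NE [P1→A gives 6>2; P2→P gives 8>1]
(B,Q,Y): not NE [P1→A gives 8>7; P3→X gives 6>3]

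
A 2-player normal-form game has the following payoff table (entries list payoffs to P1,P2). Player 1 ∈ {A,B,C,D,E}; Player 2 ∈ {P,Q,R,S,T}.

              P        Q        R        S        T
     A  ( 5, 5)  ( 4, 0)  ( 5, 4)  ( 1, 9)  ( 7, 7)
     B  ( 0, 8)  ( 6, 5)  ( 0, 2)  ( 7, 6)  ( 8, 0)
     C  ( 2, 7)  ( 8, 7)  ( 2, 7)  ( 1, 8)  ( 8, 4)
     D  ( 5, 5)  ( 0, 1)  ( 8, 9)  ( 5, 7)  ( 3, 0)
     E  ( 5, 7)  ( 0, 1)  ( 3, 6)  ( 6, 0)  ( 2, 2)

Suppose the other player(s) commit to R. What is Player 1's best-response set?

u_1(A vs R) = 5
u_1(B vs R) = 0
u_1(C vs R) = 2
u_1(D vs R) = 8
u_1(E vs R) = 3
max payoff 8 at {D}

P1 best: {D}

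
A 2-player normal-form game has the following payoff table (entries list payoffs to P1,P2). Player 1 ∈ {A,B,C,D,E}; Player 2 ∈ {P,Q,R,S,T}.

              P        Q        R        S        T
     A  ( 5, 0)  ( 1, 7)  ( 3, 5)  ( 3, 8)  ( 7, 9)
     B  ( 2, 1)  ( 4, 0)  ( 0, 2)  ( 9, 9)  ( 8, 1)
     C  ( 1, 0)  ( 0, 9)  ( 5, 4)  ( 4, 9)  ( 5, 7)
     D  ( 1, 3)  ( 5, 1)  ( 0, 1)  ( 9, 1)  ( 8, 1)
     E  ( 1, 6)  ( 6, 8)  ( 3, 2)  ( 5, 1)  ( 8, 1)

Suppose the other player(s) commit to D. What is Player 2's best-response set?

u_2(P vs D) = 3
u_2(Q vs D) = 1
u_2(R vs D) = 1
u_2(S vs D) = 1
u_2(T vs D) = 1
max payoff 3 at {P}

argmax u_2 = {P}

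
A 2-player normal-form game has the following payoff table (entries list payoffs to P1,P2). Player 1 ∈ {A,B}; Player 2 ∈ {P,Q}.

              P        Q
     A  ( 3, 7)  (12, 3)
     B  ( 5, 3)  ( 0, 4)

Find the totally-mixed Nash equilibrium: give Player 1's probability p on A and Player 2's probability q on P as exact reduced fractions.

P1 indiff ⇒ q·3+(1-q)·12 = q·5+(1-q)·0 ⇒ q(-2) = (1-q)(-12) ⇒ q = 6/7
P2 indiff ⇒ p·7+(1-p)·3 = p·3+(1-p)·4 ⇒ p(4) = (1-p)(1) ⇒ p = 1/5

(p,q) = (1/5, 6/7)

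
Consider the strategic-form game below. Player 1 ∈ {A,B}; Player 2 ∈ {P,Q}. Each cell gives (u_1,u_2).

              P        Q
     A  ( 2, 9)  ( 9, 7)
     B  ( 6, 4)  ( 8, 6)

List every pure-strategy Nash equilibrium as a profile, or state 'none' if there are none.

(A,P): not NE [P1→B gives 6>2]
(A,Q): not NE [P2→P gives 9>7]
(B,P): not NE [P2→Q gives 6>4]
(B,Q): not NE [P1→A gives 9>8]

No pure NE.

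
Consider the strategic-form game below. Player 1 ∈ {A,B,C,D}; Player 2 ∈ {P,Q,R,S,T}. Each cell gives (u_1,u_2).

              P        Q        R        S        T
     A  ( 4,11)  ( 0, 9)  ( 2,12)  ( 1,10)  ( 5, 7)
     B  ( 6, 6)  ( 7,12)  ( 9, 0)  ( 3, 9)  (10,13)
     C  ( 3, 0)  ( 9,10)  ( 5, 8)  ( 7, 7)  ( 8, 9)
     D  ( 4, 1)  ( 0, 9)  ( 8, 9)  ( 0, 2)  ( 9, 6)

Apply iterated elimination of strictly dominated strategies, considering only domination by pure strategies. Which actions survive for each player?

Remaining: P1:{B,C} P2:{Q,T}

P1 drop A (B beats it: P:6>4 Q:7>0 R:9>2 S:3>1 T:10>5)
P1 drop D (B beats it: P:6>4 Q:7>0 R:9>8 S:3>0 T:10>9)
P2 drop P (Q beats it: B:12>6 C:10>0)
P2 drop R (Q beats it: B:12>0 C:10>8)
P2 drop S (Q beats it: B:12>9 C:10>7)
P1→{B,C} P2→{Q,T}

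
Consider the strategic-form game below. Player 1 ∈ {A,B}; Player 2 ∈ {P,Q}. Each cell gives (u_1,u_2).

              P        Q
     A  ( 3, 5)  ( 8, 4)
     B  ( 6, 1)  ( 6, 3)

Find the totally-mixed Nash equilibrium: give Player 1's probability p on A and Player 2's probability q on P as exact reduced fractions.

p=2/3, q=2/5

P1 indiff ⇒ q·3+(1-q)·8 = q·6+(1-q)·6 ⇒ q(-3) = (1-q)(-2) ⇒ q = 2/5
P2 indiff ⇒ p·5+(1-p)·1 = p·4+(1-p)·3 ⇒ p(1) = (1-p)(2) ⇒ p = 2/3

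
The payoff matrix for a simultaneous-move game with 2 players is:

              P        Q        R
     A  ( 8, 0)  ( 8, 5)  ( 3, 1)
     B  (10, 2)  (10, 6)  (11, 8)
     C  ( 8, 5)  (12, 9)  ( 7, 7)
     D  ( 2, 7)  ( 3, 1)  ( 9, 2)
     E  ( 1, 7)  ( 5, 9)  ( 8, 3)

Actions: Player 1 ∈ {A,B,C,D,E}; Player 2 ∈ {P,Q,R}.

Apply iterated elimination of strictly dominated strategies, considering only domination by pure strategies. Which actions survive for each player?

P1 drop A (B beats it: P:10>8 Q:10>8 R:11>3)
P1 drop D (B beats it: P:10>2 Q:10>3 R:11>9)
P1 drop E (B beats it: P:10>1 Q:10>5 R:11>8)
P2 drop P (Q beats it: B:6>2 C:9>5)
P1→{B,C} P2→{Q,R}

IESDS → P1:{B,C} P2:{Q,R}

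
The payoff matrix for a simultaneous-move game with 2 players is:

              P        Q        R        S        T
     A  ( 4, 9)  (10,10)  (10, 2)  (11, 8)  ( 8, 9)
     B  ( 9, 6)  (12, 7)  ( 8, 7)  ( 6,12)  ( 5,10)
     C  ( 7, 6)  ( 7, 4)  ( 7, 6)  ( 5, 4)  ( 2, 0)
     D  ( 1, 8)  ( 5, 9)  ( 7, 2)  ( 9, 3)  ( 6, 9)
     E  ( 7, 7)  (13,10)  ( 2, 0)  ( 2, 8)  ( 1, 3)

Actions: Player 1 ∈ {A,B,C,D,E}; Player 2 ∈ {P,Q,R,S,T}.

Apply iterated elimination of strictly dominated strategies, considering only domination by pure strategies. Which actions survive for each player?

Remaining: P1:{A,B,E} P2:{Q,S,T}

P1 drop C (B beats it: P:9>7 Q:12>7 R:8>7 S:6>5 T:5>2)
P1 drop D (A beats it: P:4>1 Q:10>5 R:10>7 S:11>9 T:8>6)
P2 drop P (Q beats it: A:10>9 B:7>6 E:10>7)
P2 drop R (S beats it: A:8>2 B:12>7 E:8>0)
P1→{A,B,E} P2→{Q,S,T}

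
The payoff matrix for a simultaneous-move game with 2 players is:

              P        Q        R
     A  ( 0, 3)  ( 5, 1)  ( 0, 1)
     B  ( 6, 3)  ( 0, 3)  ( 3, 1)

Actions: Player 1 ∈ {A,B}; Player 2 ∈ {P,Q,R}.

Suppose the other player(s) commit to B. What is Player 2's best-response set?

u_2(P vs B) = 3
u_2(Q vs B) = 3
u_2(R vs B) = 1
max payoff 3 at {P,Q}

argmax u_2 = {P,Q}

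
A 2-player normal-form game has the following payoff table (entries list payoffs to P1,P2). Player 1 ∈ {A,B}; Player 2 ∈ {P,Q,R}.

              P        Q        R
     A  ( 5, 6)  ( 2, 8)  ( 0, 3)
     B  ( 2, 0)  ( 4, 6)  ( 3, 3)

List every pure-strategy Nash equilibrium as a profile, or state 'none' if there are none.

(A,P): not NE [P2→Q gives 8>6]
(A,Q): not NE [P1→B gives 4>2]
(A,R): not NE [P1→B gives 3>0; P2→Q gives 8>3]
(B,P): not NE [P1→A gives 5>2; P2→Q gives 6>0]
(B,Q): NE
(B,R): not NE [P2→Q gives 6>3]

Nash profiles: (B,Q)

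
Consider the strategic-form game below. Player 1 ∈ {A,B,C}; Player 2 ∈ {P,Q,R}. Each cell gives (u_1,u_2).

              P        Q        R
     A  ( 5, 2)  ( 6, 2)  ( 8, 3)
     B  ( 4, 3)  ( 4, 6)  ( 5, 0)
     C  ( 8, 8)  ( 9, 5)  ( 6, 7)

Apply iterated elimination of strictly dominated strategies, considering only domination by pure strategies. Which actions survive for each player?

Survivors P1:{A,C} P2:{P,R}

P1 drop B (A beats it: P:5>4 Q:6>4 R:8>5)
P2 drop Q (R beats it: A:3>2 C:7>5)
P1→{A,C} P2→{P,R}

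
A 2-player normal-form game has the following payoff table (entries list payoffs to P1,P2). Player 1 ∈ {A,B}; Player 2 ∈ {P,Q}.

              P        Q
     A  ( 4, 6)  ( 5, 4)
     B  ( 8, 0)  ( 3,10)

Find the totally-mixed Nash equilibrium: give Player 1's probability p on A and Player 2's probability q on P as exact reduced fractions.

P1 indiff ⇒ q·4+(1-q)·5 = q·8+(1-q)·3 ⇒ q(-4) = (1-q)(-2) ⇒ q = 1/3
P2 indiff ⇒ p·6+(1-p)·0 = p·4+(1-p)·10 ⇒ p(2) = (1-p)(10) ⇒ p = 5/6

(p,q) = (5/6, 1/3)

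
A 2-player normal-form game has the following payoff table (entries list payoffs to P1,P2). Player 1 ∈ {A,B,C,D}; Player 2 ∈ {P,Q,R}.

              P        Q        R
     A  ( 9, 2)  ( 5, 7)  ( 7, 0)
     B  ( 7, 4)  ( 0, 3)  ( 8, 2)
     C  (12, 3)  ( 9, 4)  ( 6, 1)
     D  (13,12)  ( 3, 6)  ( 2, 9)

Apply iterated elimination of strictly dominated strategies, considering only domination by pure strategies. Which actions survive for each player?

P2 drop R (P beats it: A:2>0 B:4>2 C:3>1 D:12>9)
P1 drop A (C beats it: P:12>9 Q:9>5)
P1 drop B (C beats it: P:12>7 Q:9>0)
P1→{C,D} P2→{P,Q}

Survivors P1:{C,D} P2:{P,Q}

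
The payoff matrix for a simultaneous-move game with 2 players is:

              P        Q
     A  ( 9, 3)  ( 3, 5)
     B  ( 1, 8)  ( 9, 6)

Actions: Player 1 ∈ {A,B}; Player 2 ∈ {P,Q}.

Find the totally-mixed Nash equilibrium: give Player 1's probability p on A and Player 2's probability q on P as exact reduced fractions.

P1 mixes 1/2 on A; P2 mixes 3/7 on P

P1 indiff ⇒ q·9+(1-q)·3 = q·1+(1-q)·9 ⇒ q(8) = (1-q)(6) ⇒ q = 3/7
P2 indiff ⇒ p·3+(1-p)·8 = p·5+(1-p)·6 ⇒ p(-2) = (1-p)(-2) ⇒ p = 1/2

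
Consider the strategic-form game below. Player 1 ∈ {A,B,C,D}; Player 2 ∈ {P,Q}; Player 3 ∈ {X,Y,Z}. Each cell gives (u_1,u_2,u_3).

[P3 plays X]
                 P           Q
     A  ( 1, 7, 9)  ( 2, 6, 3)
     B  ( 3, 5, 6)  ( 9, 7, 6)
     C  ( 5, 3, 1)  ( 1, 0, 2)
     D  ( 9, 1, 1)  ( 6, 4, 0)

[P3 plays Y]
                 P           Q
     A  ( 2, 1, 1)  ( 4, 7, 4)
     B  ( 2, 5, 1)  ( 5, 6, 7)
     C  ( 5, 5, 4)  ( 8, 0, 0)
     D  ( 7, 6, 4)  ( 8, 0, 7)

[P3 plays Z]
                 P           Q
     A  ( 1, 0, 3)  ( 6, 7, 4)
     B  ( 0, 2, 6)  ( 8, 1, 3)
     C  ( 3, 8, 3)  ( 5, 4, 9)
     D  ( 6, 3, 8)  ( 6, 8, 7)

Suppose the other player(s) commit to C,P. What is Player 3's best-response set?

P3 best: {Y}

u_3(X vs C,P) = 1
u_3(Y vs C,P) = 4
u_3(Z vs C,P) = 3
max payoff 4 at {Y}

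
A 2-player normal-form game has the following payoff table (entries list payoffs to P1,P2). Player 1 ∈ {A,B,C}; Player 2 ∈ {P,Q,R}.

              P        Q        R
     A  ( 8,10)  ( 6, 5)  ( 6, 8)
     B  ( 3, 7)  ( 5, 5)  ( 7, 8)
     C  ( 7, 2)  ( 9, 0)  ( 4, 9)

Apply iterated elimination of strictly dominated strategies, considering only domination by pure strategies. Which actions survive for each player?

P2 drop Q (P beats it: A:10>5 B:7>5 C:2>0)
P1 drop C (A beats it: P:8>7 R:6>4)
P1→{A,B} P2→{P,R}

IESDS → P1:{A,B} P2:{P,R}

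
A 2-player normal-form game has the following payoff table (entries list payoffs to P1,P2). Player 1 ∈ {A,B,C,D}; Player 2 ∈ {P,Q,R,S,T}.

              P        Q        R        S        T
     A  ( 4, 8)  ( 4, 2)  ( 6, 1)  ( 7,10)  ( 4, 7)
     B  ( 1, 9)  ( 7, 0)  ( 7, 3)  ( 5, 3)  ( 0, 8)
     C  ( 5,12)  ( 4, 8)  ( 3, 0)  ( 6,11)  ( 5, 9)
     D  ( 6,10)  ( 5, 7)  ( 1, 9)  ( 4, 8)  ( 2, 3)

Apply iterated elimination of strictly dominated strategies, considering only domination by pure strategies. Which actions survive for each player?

Survivors P1:{A,C,D} P2:{P,S}

P2 drop Q (P beats it: A:8>2 B:9>0 C:12>8 D:10>7)
P2 drop R (P beats it: A:8>1 B:9>3 C:12>0 D:10>9)
P1 drop B (A beats it: P:4>1 S:7>5 T:4>0)
P2 drop T (P beats it: A:8>7 C:12>9 D:10>3)
P1→{A,C,D} P2→{P,S}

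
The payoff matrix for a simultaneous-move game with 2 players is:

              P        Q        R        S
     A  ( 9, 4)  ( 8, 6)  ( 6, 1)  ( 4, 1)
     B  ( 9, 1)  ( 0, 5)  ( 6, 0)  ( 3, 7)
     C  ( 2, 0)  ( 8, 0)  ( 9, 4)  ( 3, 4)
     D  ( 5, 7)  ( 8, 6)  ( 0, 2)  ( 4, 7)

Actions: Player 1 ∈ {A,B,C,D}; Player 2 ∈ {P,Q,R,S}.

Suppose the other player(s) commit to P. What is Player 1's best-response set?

argmax u_1 = {A,B}

u_1(A vs P) = 9
u_1(B vs P) = 9
u_1(C vs P) = 2
u_1(D vs P) = 5
max payoff 9 at {A,B}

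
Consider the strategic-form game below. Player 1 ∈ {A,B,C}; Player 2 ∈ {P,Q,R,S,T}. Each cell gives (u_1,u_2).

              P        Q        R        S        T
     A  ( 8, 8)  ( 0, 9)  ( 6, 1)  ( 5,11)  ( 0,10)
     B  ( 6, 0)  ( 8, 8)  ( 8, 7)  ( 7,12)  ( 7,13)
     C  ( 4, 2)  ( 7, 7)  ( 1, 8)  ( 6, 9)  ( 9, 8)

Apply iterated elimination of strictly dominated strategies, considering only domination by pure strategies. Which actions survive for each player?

IESDS → P1:{B,C} P2:{S,T}

P2 drop P (Q beats it: A:9>8 B:8>0 C:7>2)
P1 drop A (B beats it: Q:8>0 R:8>6 S:7>5 T:7>0)
P2 drop Q (S beats it: B:12>8 C:9>7)
P2 drop R (S beats it: B:12>7 C:9>8)
P1→{B,C} P2→{S,T}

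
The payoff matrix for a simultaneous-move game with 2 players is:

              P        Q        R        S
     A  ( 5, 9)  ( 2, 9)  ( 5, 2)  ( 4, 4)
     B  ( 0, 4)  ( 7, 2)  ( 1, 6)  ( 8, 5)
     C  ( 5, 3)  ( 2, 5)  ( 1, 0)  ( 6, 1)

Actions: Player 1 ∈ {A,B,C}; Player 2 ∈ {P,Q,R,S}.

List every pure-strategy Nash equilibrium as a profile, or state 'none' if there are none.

(A,P): NE
(A,Q): not NE [P1→B gives 7>2]
(A,R): not NE [P2→Q gives 9>2]
(A,S): not NE [P1→B gives 8>4; P2→Q gives 9>4]
(B,P): not NE [P1→C gives 5>0; P2→R gives 6>4]
(B,Q): not NE [P2→R gives 6>2]
(B,R): not NE [P1→A gives 5>1]
(B,S): not NE [P2→R gives 6>5]
(C,P): not NE [P2→Q gives 5>3]
(C,Q): not NE [P1→B gives 7>2]
(C,R): not NE [P1→A gives 5>1; P2→Q gives 5>0]
(C,S): not NE [P1→B gives 8>6; P2→Q gives 5>1]

PSNE = {(A,P)}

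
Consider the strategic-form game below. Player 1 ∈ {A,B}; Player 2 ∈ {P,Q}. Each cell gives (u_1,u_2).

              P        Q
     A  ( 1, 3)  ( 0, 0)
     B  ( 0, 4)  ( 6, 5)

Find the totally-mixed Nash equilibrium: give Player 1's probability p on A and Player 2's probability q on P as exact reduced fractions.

P1 mixes 1/4 on A; P2 mixes 6/7 on P

P1 indiff ⇒ q·1+(1-q)·0 = q·0+(1-q)·6 ⇒ q(1) = (1-q)(6) ⇒ q = 6/7
P2 indiff ⇒ p·3+(1-p)·4 = p·0+(1-p)·5 ⇒ p(3) = (1-p)(1) ⇒ p = 1/4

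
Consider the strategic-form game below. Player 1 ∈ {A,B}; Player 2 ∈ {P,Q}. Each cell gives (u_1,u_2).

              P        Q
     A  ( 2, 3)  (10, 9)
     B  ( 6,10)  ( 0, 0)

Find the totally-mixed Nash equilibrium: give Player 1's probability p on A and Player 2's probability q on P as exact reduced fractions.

P1 indiff ⇒ q·2+(1-q)·10 = q·6+(1-q)·0 ⇒ q(-4) = (1-q)(-10) ⇒ q = 5/7
P2 indiff ⇒ p·3+(1-p)·10 = p·9+(1-p)·0 ⇒ p(-6) = (1-p)(-10) ⇒ p = 5/8

p=5/8, q=5/7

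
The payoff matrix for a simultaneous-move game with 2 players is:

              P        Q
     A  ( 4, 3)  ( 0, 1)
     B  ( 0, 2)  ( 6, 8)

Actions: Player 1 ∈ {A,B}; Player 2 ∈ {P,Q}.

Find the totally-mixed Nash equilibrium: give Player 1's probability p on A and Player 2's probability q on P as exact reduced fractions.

P1 mixes 3/4 on A; P2 mixes 3/5 on P

P1 indiff ⇒ q·4+(1-q)·0 = q·0+(1-q)·6 ⇒ q(4) = (1-q)(6) ⇒ q = 3/5
P2 indiff ⇒ p·3+(1-p)·2 = p·1+(1-p)·8 ⇒ p(2) = (1-p)(6) ⇒ p = 3/4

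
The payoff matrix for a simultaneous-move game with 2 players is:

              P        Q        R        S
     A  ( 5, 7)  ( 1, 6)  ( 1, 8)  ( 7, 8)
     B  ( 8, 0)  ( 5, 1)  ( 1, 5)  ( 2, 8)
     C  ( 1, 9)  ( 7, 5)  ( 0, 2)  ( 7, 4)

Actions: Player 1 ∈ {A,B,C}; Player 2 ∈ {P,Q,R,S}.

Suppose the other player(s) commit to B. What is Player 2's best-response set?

P2 best: {S}

u_2(P vs B) = 0
u_2(Q vs B) = 1
u_2(R vs B) = 5
u_2(S vs B) = 8
max payoff 8 at {S}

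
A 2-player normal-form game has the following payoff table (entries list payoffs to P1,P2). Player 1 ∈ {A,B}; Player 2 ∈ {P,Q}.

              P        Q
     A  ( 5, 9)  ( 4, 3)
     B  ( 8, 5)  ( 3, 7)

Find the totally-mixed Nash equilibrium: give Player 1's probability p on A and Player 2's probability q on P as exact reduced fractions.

p=1/4, q=1/4

P1 indiff ⇒ q·5+(1-q)·4 = q·8+(1-q)·3 ⇒ q(-3) = (1-q)(-1) ⇒ q = 1/4
P2 indiff ⇒ p·9+(1-p)·5 = p·3+(1-p)·7 ⇒ p(6) = (1-p)(2) ⇒ p = 1/4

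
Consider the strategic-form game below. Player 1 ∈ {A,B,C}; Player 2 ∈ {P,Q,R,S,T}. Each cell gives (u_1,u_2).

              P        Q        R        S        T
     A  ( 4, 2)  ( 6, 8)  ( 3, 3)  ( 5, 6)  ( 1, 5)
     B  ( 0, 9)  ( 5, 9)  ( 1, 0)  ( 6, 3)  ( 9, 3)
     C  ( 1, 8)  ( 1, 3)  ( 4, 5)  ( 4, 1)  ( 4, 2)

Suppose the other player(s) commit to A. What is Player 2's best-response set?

u_2(P vs A) = 2
u_2(Q vs A) = 8
u_2(R vs A) = 3
u_2(S vs A) = 6
u_2(T vs A) = 5
max payoff 8 at {Q}

P2 best: {Q}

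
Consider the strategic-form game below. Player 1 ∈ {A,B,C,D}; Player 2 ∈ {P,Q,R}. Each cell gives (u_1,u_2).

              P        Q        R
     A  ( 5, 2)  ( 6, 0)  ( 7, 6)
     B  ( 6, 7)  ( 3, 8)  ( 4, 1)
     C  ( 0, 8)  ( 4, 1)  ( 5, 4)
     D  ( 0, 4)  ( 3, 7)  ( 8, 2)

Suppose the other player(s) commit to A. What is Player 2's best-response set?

u_2(P vs A) = 2
u_2(Q vs A) = 0
u_2(R vs A) = 6
max payoff 6 at {R}

argmax u_2 = {R}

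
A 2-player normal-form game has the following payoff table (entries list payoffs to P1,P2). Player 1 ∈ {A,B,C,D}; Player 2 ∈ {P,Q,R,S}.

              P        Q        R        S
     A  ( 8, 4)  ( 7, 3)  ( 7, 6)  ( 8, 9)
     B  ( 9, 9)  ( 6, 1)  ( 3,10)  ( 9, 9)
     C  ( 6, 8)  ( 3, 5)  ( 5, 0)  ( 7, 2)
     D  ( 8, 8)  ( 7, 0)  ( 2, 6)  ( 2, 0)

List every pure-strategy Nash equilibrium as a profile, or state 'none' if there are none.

PSNE: ∅

(A,P): not NE [P1→B gives 9>8; P2→S gives 9>4]
(A,Q): not NE [P2→S gives 9>3]
(A,R): not NE [P2→S gives 9>6]
(A,S): not NE [P1→B gives 9>8]
(B,P): not NE [P2→R gives 10>9]
(B,Q): not NE [P1→D gives 7>6; P2→R gives 10>1]
(B,R): not NE [P1→A gives 7>3]
(B,S): not NE [P2→R gives 10>9]
(C,P): not NE [P1→B gives 9>6]
(C,Q): not NE [P1→D gives 7>3; P2→P gives 8>5]
(C,R): not NE [P1→A gives 7>5; P2→P gives 8>0]
(C,S): not NE [P1→B gives 9>7; P2→P gives 8>2]
(D,P): not NE [P1→B gives 9>8]
(D,Q): not NE [P2→P gives 8>0]
(D,R): not NE [P1→A gives 7>2; P2→P gives 8>6]
(D,S): not NE [P1→B gives 9>2; P2→P gives 8>0]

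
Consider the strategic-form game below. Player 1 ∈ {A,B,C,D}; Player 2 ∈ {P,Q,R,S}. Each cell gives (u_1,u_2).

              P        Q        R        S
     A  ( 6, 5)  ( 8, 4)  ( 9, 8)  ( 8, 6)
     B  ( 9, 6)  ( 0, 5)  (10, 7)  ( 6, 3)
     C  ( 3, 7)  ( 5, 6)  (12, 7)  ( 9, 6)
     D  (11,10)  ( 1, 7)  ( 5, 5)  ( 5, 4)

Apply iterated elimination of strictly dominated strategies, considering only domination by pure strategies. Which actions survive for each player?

P2 drop Q (P beats it: A:5>4 B:6>5 C:7>6 D:10>7)
P2 drop S (R beats it: A:8>6 B:7>3 C:7>6 D:5>4)
P1 drop A (B beats it: P:9>6 R:10>9)
P1→{B,C,D} P2→{P,R}

Remaining: P1:{B,C,D} P2:{P,R}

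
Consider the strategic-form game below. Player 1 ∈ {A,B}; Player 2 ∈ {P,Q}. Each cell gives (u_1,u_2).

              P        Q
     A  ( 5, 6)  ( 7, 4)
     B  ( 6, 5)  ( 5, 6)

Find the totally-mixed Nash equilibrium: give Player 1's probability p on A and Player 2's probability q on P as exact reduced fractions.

P1 indiff ⇒ q·5+(1-q)·7 = q·6+(1-q)·5 ⇒ q(-1) = (1-q)(-2) ⇒ q = 2/3
P2 indiff ⇒ p·6+(1-p)·5 = p·4+(1-p)·6 ⇒ p(2) = (1-p)(1) ⇒ p = 1/3

(p,q) = (1/3, 2/3)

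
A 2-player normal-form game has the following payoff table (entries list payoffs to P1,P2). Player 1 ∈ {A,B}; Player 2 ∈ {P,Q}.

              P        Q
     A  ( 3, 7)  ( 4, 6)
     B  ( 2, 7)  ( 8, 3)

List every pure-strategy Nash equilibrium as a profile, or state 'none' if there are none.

NE set: (A,P)

(A,P): NE
(A,Q): not NE [P1→B gives 8>4; P2→P gives 7>6]
(B,P): not NE [P1→A gives 3>2]
(B,Q): not NE [P2→P gives 7>3]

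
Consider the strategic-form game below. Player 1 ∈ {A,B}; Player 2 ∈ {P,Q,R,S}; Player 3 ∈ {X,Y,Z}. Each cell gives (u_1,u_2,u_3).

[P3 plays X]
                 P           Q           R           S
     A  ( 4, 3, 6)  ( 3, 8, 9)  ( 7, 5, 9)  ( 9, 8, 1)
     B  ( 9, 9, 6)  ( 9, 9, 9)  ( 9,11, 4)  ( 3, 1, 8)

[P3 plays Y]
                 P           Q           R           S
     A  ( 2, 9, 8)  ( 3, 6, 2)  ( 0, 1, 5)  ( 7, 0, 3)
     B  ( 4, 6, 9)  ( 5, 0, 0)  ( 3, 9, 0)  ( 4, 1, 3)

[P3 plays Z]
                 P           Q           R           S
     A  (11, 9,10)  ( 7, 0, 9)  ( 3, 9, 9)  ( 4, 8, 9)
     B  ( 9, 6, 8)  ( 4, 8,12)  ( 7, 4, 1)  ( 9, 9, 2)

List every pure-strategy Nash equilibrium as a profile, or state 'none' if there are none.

Nash profiles: (A,P,Z), (B,R,X)

(A,P,X): not NE [P1→B gives 9>4; P2→S gives 8>3; P3→Z gives 10>6]
(A,P,Y): not NE [P1→B gives 4>2; P3→Z gives 10>8]
(A,P,Z): NE
(A,Q,X): not NE [P1→B gives 9>3]
(A,Q,Y): not NE [P1→B gives 5>3; P2→P gives 9>6; P3→Z gives 9>2]
(A,Q,Z): not NE [P2→R gives 9>0]
(A,R,X): not NE [P1→B gives 9>7; P2→S gives 8>5]
(A,R,Y): not NE [P1→B gives 3>0; P2→P gives 9>1; P3→Z gives 9>5]
(A,R,Z): not NE [P1→B gives 7>3]
(A,S,X): not NE [P3→Z gives 9>1]
(A,S,Y): not NE [P2→P gives 9>0; P3→Z gives 9>3]
(A,S,Z): not NE [P1→B gives 9>4; P2→R gives 9>8]
(B,P,X): not NE [P2→R gives 11>9; P3→Y gives 9>6]
(B,P,Y): not NE [P2→R gives 9>6]
(B,P,Z): not NE [P1→A gives 11>9; P2→S gives 9>6; P3→Y gives 9>8]
(B,Q,X): not NE [P2→R gives 11>9; P3→Z gives 12>9]
(B,Q,Y): not NE [P2→R gives 9>0; P3→Z gives 12>0]
(B,Q,Z): not NE [P1→A gives 7>4; P2→S gives 9>8]
(B,R,X): NE
(B,R,Y): not NE [P3→X gives 4>0]
(B,R,Z): not NE [P2→S gives 9>4; P3→X gives 4>1]
(B,S,X): not NE [P1→A gives 9>3; P2→R gives 11>1]
(B,S,Y): not NE [P1→A gives 7>4; P2→R gives 9>1; P3→X gives 8>3]
(B,S,Z): not NE [P3→X gives 8>2]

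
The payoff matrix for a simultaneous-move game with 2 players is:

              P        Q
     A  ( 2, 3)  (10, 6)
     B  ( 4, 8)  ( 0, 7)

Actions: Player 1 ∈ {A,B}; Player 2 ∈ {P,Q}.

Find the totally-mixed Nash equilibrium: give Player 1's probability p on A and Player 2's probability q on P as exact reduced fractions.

P1 mixes 1/4 on A; P2 mixes 5/6 on P

P1 indiff ⇒ q·2+(1-q)·10 = q·4+(1-q)·0 ⇒ q(-2) = (1-q)(-10) ⇒ q = 5/6
P2 indiff ⇒ p·3+(1-p)·8 = p·6+(1-p)·7 ⇒ p(-3) = (1-p)(-1) ⇒ p = 1/4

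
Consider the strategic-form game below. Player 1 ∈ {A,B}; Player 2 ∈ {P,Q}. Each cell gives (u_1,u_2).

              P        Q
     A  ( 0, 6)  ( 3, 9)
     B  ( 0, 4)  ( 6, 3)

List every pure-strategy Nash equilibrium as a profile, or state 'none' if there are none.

(A,P): not NE [P2→Q gives 9>6]
(A,Q): not NE [P1→B gives 6>3]
(B,P): NE
(B,Q): not NE [P2→P gives 4>3]

NE set: (B,P)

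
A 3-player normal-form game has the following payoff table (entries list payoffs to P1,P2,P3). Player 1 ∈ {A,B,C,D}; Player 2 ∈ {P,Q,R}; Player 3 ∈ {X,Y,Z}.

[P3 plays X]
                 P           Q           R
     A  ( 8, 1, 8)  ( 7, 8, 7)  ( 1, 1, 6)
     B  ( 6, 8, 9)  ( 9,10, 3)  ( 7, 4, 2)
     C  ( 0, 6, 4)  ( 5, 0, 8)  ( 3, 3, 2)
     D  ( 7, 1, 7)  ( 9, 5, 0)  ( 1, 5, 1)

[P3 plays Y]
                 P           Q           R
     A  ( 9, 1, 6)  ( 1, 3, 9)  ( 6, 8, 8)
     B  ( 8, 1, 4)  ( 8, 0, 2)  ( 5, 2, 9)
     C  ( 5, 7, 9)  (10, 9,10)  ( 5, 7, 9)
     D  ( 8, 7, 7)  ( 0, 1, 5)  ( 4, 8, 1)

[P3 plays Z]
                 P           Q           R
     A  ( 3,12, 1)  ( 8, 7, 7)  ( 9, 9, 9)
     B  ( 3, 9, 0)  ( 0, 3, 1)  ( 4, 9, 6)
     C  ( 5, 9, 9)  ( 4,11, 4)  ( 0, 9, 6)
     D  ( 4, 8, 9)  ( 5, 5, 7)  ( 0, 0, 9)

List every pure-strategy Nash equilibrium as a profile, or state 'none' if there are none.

NE set: (B,Q,X), (C,Q,Y)

(A,P,X): not NE [P2→Q gives 8>1]
(A,P,Y): not NE [P2→R gives 8>1; P3→X gives 8>6]
(A,P,Z): not NE [P1→C gives 5>3; P3→X gives 8>1]
(A,Q,X): not NE [P1→D gives 9>7; P3→Y gives 9>7]
(A,Q,Y): not NE [P1→C gives 10>1; P2→R gives 8>3]
(A,Q,Z): not NE [P2→P gives 12>7; P3→Y gives 9>7]
(A,R,X): not NE [P1→B gives 7>1; P2→Q gives 8>1; P3→Z gives 9>6]
(A,R,Y): not NE [P3→Z gives 9>8]
(A,R,Z): not NE [P2→P gives 12>9]
(B,P,X): not NE [P1→A gives 8>6; P2→Q gives 10>8]
(B,P,Y): not NE [P1→A gives 9>8; P2→R gives 2>1; P3→X gives 9>4]
(B,P,Z): not NE [P1→C gives 5>3; P3→X gives 9>0]
(B,Q,X): NE
(B,Q,Y): not NE [P1→C gives 10>8; P2→R gives 2>0; P3→X gives 3>2]
(B,Q,Z): not NE [P1→A gives 8>0; P2→R gives 9>3; P3→X gives 3>1]
(B,R,X): not NE [P2→Q gives 10>4; P3→Y gives 9>2]
(B,R,Y): not NE [P1→A gives 6>5]
(B,R,Z): not NE [P1→A gives 9>4; P3→Y gives 9>6]
(C,P,X): not NE [P1→A gives 8>0; P3→Z gives 9>4]
(C,P,Y): not NE [P1→A gives 9>5; P2→Q gives 9>7]
(C,P,Z): not NE [P2→Q gives 11>9]
(C,Q,X): not NE [P1→D gives 9>5; P2→P gives 6>0; P3→Y gives 10>8]
(C,Q,Y): NE
(C,Q,Z): not NE [P1→A gives 8>4; P3→Y gives 10>4]
(C,R,X): not NE [P1→B gives 7>3; P2→P gives 6>3; P3→Y gives 9>2]
(C,R,Y): not NE [P1→A gives 6>5; P2→Q gives 9>7]
(C,R,Z): not NE [P1→A gives 9>0; P2→Q gives 11>9; P3→Y gives 9>6]
(D,P,X): not NE [P1→A gives 8>7; P2→R gives 5>1; P3→Z gives 9>7]
(D,P,Y): not NE [P1→A gives 9>8; P2→R gives 8>7; P3→Z gives 9>7]
(D,P,Z): not NE [P1→C gives 5>4]
(D,Q,X): not NE [P3→Z gives 7>0]
(D,Q,Y): not NE [P1→C gives 10>0; P2→R gives 8>1; P3→Z gives 7>5]
(D,Q,Z): not NE [P1→A gives 8>5; P2→P gives 8>5]
(D,R,X): not NE [P1→B gives 7>1; P3→Z gives 9>1]
(D,R,Y): not NE [P1→A gives 6>4; P3→Z gives 9>1]
(D,R,Z): not NE [P1→A gives 9>0; P2→P gives 8>0]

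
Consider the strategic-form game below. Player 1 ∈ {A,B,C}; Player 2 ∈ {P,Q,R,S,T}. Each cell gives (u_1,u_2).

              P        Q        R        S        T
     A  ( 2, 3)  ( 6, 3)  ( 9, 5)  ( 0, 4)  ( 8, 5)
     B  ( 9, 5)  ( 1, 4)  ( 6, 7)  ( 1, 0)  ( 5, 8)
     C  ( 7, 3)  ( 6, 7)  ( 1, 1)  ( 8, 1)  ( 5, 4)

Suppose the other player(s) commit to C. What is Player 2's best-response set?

BR_2 = {Q}

u_2(P vs C) = 3
u_2(Q vs C) = 7
u_2(R vs C) = 1
u_2(S vs C) = 1
u_2(T vs C) = 4
max payoff 7 at {Q}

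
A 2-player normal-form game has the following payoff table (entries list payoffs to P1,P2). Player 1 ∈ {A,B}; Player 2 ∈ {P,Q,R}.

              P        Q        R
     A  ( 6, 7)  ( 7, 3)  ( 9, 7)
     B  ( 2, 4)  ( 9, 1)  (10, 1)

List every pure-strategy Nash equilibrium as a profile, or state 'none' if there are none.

(A,P): NE
(A,Q): not NE [P1→B gives 9>7; P2→R gives 7>3]
(A,R): not NE [P1→B gives 10>9]
(B,P): not NE [P1→A gives 6>2]
(B,Q): not NE [P2→P gives 4>1]
(B,R): not NE [P2→P gives 4>1]

PSNE = {(A,P)}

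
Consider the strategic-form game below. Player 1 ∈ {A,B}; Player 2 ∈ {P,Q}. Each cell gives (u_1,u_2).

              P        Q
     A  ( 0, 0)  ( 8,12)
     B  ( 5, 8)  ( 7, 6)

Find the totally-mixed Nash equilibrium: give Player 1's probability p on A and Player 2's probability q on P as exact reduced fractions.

P1 mixes 1/7 on A; P2 mixes 1/6 on P

P1 indiff ⇒ q·0+(1-q)·8 = q·5+(1-q)·7 ⇒ q(-5) = (1-q)(-1) ⇒ q = 1/6
P2 indiff ⇒ p·0+(1-p)·8 = p·12+(1-p)·6 ⇒ p(-12) = (1-p)(-2) ⇒ p = 1/7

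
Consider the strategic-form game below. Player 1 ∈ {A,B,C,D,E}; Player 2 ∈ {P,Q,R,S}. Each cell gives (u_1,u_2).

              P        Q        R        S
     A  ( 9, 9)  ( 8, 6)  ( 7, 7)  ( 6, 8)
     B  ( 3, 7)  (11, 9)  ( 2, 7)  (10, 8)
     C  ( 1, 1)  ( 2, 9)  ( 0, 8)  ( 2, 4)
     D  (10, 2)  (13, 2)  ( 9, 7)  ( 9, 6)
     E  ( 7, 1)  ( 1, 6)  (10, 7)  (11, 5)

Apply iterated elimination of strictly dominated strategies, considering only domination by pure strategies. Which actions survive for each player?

Remaining: P1:{B,D,E} P2:{Q,R,S}

P1 drop A (D beats it: P:10>9 Q:13>8 R:9>7 S:9>6)
P1 drop C (B beats it: P:3>1 Q:11>2 R:2>0 S:10>2)
P2 drop P (S beats it: B:8>7 D:6>2 E:5>1)
P1→{B,D,E} P2→{Q,R,S}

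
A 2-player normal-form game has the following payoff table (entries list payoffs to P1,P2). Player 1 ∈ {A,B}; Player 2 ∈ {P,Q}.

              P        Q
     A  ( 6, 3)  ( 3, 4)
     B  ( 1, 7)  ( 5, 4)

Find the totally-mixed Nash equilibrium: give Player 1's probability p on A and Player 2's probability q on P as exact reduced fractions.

p=3/4, q=2/7

P1 indiff ⇒ q·6+(1-q)·3 = q·1+(1-q)·5 ⇒ q(5) = (1-q)(2) ⇒ q = 2/7
P2 indiff ⇒ p·3+(1-p)·7 = p·4+(1-p)·4 ⇒ p(-1) = (1-p)(-3) ⇒ p = 3/4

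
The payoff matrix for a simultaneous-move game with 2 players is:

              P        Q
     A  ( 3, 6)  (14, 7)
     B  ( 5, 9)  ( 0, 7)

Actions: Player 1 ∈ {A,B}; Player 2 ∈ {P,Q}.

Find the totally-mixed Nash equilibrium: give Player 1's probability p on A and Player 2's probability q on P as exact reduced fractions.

p=2/3, q=7/8

P1 indiff ⇒ q·3+(1-q)·14 = q·5+(1-q)·0 ⇒ q(-2) = (1-q)(-14) ⇒ q = 7/8
P2 indiff ⇒ p·6+(1-p)·9 = p·7+(1-p)·7 ⇒ p(-1) = (1-p)(-2) ⇒ p = 2/3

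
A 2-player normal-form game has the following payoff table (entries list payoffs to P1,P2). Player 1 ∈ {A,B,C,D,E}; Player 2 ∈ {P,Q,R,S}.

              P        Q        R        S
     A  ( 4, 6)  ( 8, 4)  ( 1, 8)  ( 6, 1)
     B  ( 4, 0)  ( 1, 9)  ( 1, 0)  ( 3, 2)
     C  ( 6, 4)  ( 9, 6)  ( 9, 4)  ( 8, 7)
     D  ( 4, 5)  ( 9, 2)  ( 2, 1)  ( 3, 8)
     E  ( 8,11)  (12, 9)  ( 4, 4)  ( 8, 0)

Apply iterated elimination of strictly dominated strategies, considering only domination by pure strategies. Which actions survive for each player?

P1 drop A (C beats it: P:6>4 Q:9>8 R:9>1 S:8>6)
P1 drop B (C beats it: P:6>4 Q:9>1 R:9>1 S:8>3)
P1 drop D (E beats it: P:8>4 Q:12>9 R:4>2 S:8>3)
P2 drop R (Q beats it: C:6>4 E:9>4)
P1→{C,E} P2→{P,Q,S}

Survivors P1:{C,E} P2:{P,Q,S}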